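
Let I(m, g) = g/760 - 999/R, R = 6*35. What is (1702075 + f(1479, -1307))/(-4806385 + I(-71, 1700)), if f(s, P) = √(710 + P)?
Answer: -1131879875/3196247701 - 665*I*√597/3196247701 ≈ -0.35413 - 5.0836e-6*I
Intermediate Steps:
R = 210
I(m, g) = -333/70 + g/760 (I(m, g) = g/760 - 999/210 = g*(1/760) - 999*1/210 = g/760 - 333/70 = -333/70 + g/760)
(1702075 + f(1479, -1307))/(-4806385 + I(-71, 1700)) = (1702075 + √(710 - 1307))/(-4806385 + (-333/70 + (1/760)*1700)) = (1702075 + √(-597))/(-4806385 + (-333/70 + 85/38)) = (1702075 + I*√597)/(-4806385 - 1676/665) = (1702075 + I*√597)/(-3196247701/665) = (1702075 + I*√597)*(-665/3196247701) = -1131879875/3196247701 - 665*I*√597/3196247701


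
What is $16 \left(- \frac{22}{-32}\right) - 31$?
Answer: $-20$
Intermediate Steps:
$16 \left(- \frac{22}{-32}\right) - 31 = 16 \left(\left(-22\right) \left(- \frac{1}{32}\right)\right) - 31 = 16 \cdot \frac{11}{16} - 31 = 11 - 31 = -20$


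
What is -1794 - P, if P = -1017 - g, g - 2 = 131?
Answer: -644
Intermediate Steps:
g = 133 (g = 2 + 131 = 133)
P = -1150 (P = -1017 - 1*133 = -1017 - 133 = -1150)
-1794 - P = -1794 - 1*(-1150) = -1794 + 1150 = -644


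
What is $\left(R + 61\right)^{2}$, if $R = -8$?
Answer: $2809$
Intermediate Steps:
$\left(R + 61\right)^{2} = \left(-8 + 61\right)^{2} = 53^{2} = 2809$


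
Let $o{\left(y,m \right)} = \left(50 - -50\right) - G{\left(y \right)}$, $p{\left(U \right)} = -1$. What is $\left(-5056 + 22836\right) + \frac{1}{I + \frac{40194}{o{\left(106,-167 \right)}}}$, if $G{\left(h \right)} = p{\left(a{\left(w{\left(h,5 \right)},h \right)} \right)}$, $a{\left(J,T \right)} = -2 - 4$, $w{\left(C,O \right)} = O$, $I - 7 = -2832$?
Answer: $\frac{4358429079}{245131} \approx 17780.0$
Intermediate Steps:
$I = -2825$ ($I = 7 - 2832 = -2825$)
$a{\left(J,T \right)} = -6$ ($a{\left(J,T \right)} = -2 - 4 = -6$)
$G{\left(h \right)} = -1$
$o{\left(y,m \right)} = 101$ ($o{\left(y,m \right)} = \left(50 - -50\right) - -1 = \left(50 + 50\right) + 1 = 100 + 1 = 101$)
$\left(-5056 + 22836\right) + \frac{1}{I + \frac{40194}{o{\left(106,-167 \right)}}} = \left(-5056 + 22836\right) + \frac{1}{-2825 + \frac{40194}{101}} = 17780 + \frac{1}{-2825 + 40194 \cdot \frac{1}{101}} = 17780 + \frac{1}{-2825 + \frac{40194}{101}} = 17780 + \frac{1}{- \frac{245131}{101}} = 17780 - \frac{101}{245131} = \frac{4358429079}{245131}$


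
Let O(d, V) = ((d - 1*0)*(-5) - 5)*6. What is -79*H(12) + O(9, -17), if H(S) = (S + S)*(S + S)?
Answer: -45804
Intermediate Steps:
H(S) = 4*S**2 (H(S) = (2*S)*(2*S) = 4*S**2)
O(d, V) = -30 - 30*d (O(d, V) = ((d + 0)*(-5) - 5)*6 = (d*(-5) - 5)*6 = (-5*d - 5)*6 = (-5 - 5*d)*6 = -30 - 30*d)
-79*H(12) + O(9, -17) = -316*12**2 + (-30 - 30*9) = -316*144 + (-30 - 270) = -79*576 - 300 = -45504 - 300 = -45804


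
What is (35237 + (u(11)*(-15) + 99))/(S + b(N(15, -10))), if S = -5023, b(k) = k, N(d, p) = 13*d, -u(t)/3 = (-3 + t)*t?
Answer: -9824/1207 ≈ -8.1392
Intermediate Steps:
u(t) = -3*t*(-3 + t) (u(t) = -3*(-3 + t)*t = -3*t*(-3 + t))
(35237 + (u(11)*(-15) + 99))/(S + b(N(15, -10))) = (35237 + ((3*11*(3 - 1*11))*(-15) + 99))/(-5023 + 13*15) = (35237 + ((3*11*(3 - 11))*(-15) + 99))/(-5023 + 195) = (35237 + ((3*11*(-8))*(-15) + 99))/(-4828) = (35237 + (-264*(-15) + 99))*(-1/4828) = (35237 + (3960 + 99))*(-1/4828) = (35237 + 4059)*(-1/4828) = 39296*(-1/4828) = -9824/1207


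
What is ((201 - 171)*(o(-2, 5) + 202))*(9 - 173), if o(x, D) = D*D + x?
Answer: -1107000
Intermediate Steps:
o(x, D) = x + D² (o(x, D) = D² + x = x + D²)
((201 - 171)*(o(-2, 5) + 202))*(9 - 173) = ((201 - 171)*((-2 + 5²) + 202))*(9 - 173) = (30*((-2 + 25) + 202))*(-164) = (30*(23 + 202))*(-164) = (30*225)*(-164) = 6750*(-164) = -1107000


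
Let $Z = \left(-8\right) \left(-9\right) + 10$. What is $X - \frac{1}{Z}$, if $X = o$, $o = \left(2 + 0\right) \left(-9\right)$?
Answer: $- \frac{1477}{82} \approx -18.012$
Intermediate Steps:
$Z = 82$ ($Z = 72 + 10 = 82$)
$o = -18$ ($o = 2 \left(-9\right) = -18$)
$X = -18$
$X - \frac{1}{Z} = -18 - \frac{1}{82} = - \frac{1477}{82}$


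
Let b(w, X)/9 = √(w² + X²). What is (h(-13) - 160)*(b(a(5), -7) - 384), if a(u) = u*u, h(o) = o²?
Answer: -3456 + 81*√674 ≈ -1353.1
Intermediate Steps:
a(u) = u²
b(w, X) = 9*√(X² + w²) (b(w, X) = 9*√(w² + X²) = 9*√(X² + w²))
(h(-13) - 160)*(b(a(5), -7) - 384) = ((-13)² - 160)*(9*√((-7)² + (5²)²) - 384) = (169 - 160)*(9*√(49 + 25²) - 384) = 9*(9*√(49 + 625) - 384) = 9*(9*√674 - 384) = 9*(-384 + 9*√674) = -3456 + 81*√674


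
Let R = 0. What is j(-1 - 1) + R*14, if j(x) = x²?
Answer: 4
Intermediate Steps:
j(-1 - 1) + R*14 = (-1 - 1)² + 0*14 = (-2)² + 0 = 4 + 0 = 4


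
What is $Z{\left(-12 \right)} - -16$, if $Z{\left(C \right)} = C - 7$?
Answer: $-3$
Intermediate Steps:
$Z{\left(C \right)} = -7 + C$ ($Z{\left(C \right)} = C - 7 = -7 + C$)
$Z{\left(-12 \right)} - -16 = \left(-7 - 12\right) - -16 = -19 + 16 = -3$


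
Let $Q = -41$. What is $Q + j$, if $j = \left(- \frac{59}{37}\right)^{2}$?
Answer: $- \frac{52648}{1369} \approx -38.457$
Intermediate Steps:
$j = \frac{3481}{1369}$ ($j = \left(\left(-59\right) \frac{1}{37}\right)^{2} = \left(- \frac{59}{37}\right)^{2} = \frac{3481}{1369} \approx 2.5427$)
$Q + j = -41 + \frac{3481}{1369} = - \frac{52648}{1369}$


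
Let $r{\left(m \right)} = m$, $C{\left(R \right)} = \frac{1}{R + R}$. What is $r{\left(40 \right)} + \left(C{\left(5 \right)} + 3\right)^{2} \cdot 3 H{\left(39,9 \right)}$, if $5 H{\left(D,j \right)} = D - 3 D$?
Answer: $- \frac{102437}{250} \approx -409.75$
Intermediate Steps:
$C{\left(R \right)} = \frac{1}{2 R}$
$H{\left(D,j \right)} = - \frac{2 D}{5}$ ($H{\left(D,j \right)} = \frac{D - 3 D}{5} = \frac{\left(-2\right) D}{5} = - \frac{2 D}{5}$)
$r{\left(40 \right)} + \left(C{\left(5 \right)} + 3\right)^{2} \cdot 3 H{\left(39,9 \right)} = 40 + \left(\frac{1}{2 \cdot 5} + 3\right)^{2} \cdot 3 \left(\left(- \frac{2}{5}\right) 39\right) = 40 + \left(\frac{1}{2} \cdot \frac{1}{5} + 3\right)^{2} \cdot 3 \left(- \frac{78}{5}\right) = 40 + \left(\frac{1}{10} + 3\right)^{2} \cdot 3 \left(- \frac{78}{5}\right) = 40 + \left(\frac{31}{10}\right)^{2} \cdot 3 \left(- \frac{78}{5}\right) = 40 + \frac{961}{100} \cdot 3 \left(- \frac{78}{5}\right) = 40 + \frac{2883}{100} \left(- \frac{78}{5}\right) = 40 - \frac{112437}{250} = - \frac{102437}{250}$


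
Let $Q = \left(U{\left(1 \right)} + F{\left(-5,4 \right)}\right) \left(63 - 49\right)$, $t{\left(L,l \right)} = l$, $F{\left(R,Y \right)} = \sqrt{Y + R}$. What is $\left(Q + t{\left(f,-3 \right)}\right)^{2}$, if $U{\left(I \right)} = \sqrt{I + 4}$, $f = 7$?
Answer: $\left(-3 + 14 i + 14 \sqrt{5}\right)^{2} \approx 605.17 + 792.54 i$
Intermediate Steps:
$U{\left(I \right)} = \sqrt{4 + I}$
$F{\left(R,Y \right)} = \sqrt{R + Y}$
$Q = 14 i + 14 \sqrt{5}$ ($Q = \left(\sqrt{4 + 1} + \sqrt{-5 + 4}\right) \left(63 - 49\right) = \left(\sqrt{5} + \sqrt{-1}\right) 14 = \left(\sqrt{5} + i\right) 14 = \left(i + \sqrt{5}\right) 14 = 14 i + 14 \sqrt{5} \approx 31.305 + 14.0 i$)
$\left(Q + t{\left(f,-3 \right)}\right)^{2} = \left(\left(14 i + 14 \sqrt{5}\right) - 3\right)^{2} = \left(-3 + 14 i + 14 \sqrt{5}\right)^{2}$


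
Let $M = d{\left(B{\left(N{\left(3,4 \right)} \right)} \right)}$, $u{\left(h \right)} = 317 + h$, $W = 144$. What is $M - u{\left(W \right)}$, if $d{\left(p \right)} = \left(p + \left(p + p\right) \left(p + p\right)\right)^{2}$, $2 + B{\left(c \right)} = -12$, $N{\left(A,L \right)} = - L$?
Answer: $592439$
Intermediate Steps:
$B{\left(c \right)} = -14$ ($B{\left(c \right)} = -2 - 12 = -14$)
$d{\left(p \right)} = \left(p + 4 p^{2}\right)^{2}$ ($d{\left(p \right)} = \left(p + 2 p 2 p\right)^{2} = \left(p + 4 p^{2}\right)^{2}$)
$M = 592900$ ($M = \left(-14\right)^{2} \left(1 + 4 \left(-14\right)\right)^{2} = 196 \left(1 - 56\right)^{2} = 196 \left(-55\right)^{2} = 196 \cdot 3025 = 592900$)
$M - u{\left(W \right)} = 592900 - \left(317 + 144\right) = 592900 - 461 = 592439$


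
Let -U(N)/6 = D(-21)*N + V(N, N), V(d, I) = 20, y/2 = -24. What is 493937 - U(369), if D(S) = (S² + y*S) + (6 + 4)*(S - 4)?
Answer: 3148643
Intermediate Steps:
y = -48 (y = 2*(-24) = -48)
D(S) = -40 + S² - 38*S (D(S) = (S² - 48*S) + (6 + 4)*(S - 4) = (S² - 48*S) + 10*(-4 + S) = (S² - 48*S) + (-40 + 10*S) = -40 + S² - 38*S)
U(N) = -120 - 7194*N (U(N) = -6*((-40 + (-21)² - 38*(-21))*N + 20) = -6*((-40 + 441 + 798)*N + 20) = -6*(1199*N + 20) = -6*(20 + 1199*N) = -120 - 7194*N)
493937 - U(369) = 493937 - (-120 - 7194*369) = 493937 - (-120 - 2654586) = 493937 - 1*(-2654706) = 493937 + 2654706 = 3148643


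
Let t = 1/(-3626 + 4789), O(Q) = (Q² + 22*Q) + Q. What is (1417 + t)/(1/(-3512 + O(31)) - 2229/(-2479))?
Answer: 7508822916744/4761813949 ≈ 1576.9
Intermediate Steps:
O(Q) = Q² + 23*Q
t = 1/1163 ≈ 0.00085985
(1417 + t)/(1/(-3512 + O(31)) - 2229/(-2479)) = (1417 + 1/1163)/(1/(-3512 + 31*(23 + 31)) - 2229/(-2479)) = 1647972/(1163*(1/(-3512 + 31*54) - 2229*(-1/2479))) = 1647972/(1163*(1/(-3512 + 1674) + 2229/2479)) = 1647972/(1163*(1/(-1838) + 2229/2479)) = 1647972/(1163*(-1/1838 + 2229/2479)) = 1647972/(1163*(4094423/4556402)) = (1647972/1163)*(4556402/4094423) = 7508822916744/4761813949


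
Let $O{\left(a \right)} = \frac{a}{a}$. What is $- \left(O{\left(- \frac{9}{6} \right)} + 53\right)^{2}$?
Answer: $-2916$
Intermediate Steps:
$O{\left(a \right)} = 1$
$- \left(O{\left(- \frac{9}{6} \right)} + 53\right)^{2} = - \left(1 + 53\right)^{2} = - 54^{2} = \left(-1\right) 2916 = -2916$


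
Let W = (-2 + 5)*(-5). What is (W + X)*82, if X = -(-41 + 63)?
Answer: -3034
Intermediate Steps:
X = -22 (X = -1*22 = -22)
W = -15 (W = 3*(-5) = -15)
(W + X)*82 = (-15 - 22)*82 = -37*82 = -3034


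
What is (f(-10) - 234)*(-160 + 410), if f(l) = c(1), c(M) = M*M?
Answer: -58250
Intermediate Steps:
c(M) = M²
f(l) = 1 (f(l) = 1² = 1)
(f(-10) - 234)*(-160 + 410) = (1 - 234)*(-160 + 410) = -233*250 = -58250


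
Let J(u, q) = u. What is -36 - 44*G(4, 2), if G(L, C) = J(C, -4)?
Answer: -124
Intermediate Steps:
G(L, C) = C
-36 - 44*G(4, 2) = -36 - 44*2 = -36 - 88 = -124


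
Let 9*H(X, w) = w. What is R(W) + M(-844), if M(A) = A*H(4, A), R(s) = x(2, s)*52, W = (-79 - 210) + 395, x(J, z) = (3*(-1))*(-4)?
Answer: 717952/9 ≈ 79773.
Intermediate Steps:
H(X, w) = w/9
x(J, z) = 12 (x(J, z) = -3*(-4) = 12)
W = 106 (W = -289 + 395 = 106)
R(s) = 624 (R(s) = 12*52 = 624)
M(A) = A²/9 (M(A) = A*(A/9) = A²/9)
R(W) + M(-844) = 624 + (⅑)*(-844)² = 624 + (⅑)*712336 = 624 + 712336/9 = 717952/9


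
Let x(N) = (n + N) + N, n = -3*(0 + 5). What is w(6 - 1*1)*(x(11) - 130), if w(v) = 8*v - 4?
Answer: -4428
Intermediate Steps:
n = -15 (n = -3*5 = -15)
x(N) = -15 + 2*N (x(N) = (-15 + N) + N = -15 + 2*N)
w(v) = -4 + 8*v
w(6 - 1*1)*(x(11) - 130) = (-4 + 8*(6 - 1*1))*((-15 + 2*11) - 130) = (-4 + 8*(6 - 1))*((-15 + 22) - 130) = (-4 + 8*5)*(7 - 130) = (-4 + 40)*(-123) = 36*(-123) = -4428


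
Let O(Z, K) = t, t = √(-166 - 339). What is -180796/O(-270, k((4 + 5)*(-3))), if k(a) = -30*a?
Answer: 180796*I*√505/505 ≈ 8045.3*I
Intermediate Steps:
t = I*√505 (t = √(-505) = I*√505 ≈ 22.472*I)
O(Z, K) = I*√505
-180796/O(-270, k((4 + 5)*(-3))) = -180796*(-I*√505/505) = -(-180796)*I*√505/505 = 180796*I*√505/505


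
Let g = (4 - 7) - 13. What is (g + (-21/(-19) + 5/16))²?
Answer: 19651489/92416 ≈ 212.64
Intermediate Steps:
g = -16 (g = -3 - 13 = -16)
(g + (-21/(-19) + 5/16))² = (-16 + (-21/(-19) + 5/16))² = (-16 + (-21*(-1/19) + 5*(1/16)))² = (-16 + (21/19 + 5/16))² = (-16 + 431/304)² = (-4433/304)² = 19651489/92416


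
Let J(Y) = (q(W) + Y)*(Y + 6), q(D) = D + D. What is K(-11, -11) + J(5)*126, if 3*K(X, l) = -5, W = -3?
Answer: -4163/3 ≈ -1387.7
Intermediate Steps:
q(D) = 2*D
K(X, l) = -5/3 (K(X, l) = (1/3)*(-5) = -5/3)
J(Y) = (-6 + Y)*(6 + Y) (J(Y) = (2*(-3) + Y)*(Y + 6) = (-6 + Y)*(6 + Y))
K(-11, -11) + J(5)*126 = -5/3 + (-36 + 5**2)*126 = -5/3 + (-36 + 25)*126 = -5/3 - 11*126 = -5/3 - 1386 = -4163/3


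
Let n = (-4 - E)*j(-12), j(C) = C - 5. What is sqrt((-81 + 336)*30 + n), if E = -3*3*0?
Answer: sqrt(7718) ≈ 87.852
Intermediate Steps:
j(C) = -5 + C
E = 0 (E = -9*0 = 0)
n = 68 (n = (-4 - 1*0)*(-5 - 12) = (-4 + 0)*(-17) = -4*(-17) = 68)
sqrt((-81 + 336)*30 + n) = sqrt((-81 + 336)*30 + 68) = sqrt(255*30 + 68) = sqrt(7650 + 68) = sqrt(7718)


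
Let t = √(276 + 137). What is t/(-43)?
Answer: -√413/43 ≈ -0.47261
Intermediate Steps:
t = √413 ≈ 20.322
t/(-43) = √413/(-43) = √413*(-1/43) = -√413/43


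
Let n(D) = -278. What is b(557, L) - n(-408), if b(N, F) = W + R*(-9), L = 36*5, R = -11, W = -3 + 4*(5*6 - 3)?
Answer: 482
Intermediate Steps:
W = 105 (W = -3 + 4*(30 - 3) = -3 + 4*27 = -3 + 108 = 105)
L = 180
b(N, F) = 204 (b(N, F) = 105 - 11*(-9) = 105 + 99 = 204)
b(557, L) - n(-408) = 204 - 1*(-278) = 204 + 278 = 482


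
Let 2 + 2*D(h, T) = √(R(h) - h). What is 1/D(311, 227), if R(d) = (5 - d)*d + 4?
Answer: -4/95477 - 2*I*√95473/95477 ≈ -4.1895e-5 - 0.0064725*I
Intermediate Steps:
R(d) = 4 + d*(5 - d) (R(d) = d*(5 - d) + 4 = 4 + d*(5 - d))
D(h, T) = -1 + √(4 - h² + 4*h)/2 (D(h, T) = -1 + √((4 - h² + 5*h) - h)/2 = -1 + √(4 - h² + 4*h)/2)
1/D(311, 227) = 1/(-1 + √(4 - 1*311² + 4*311)/2) = 1/(-1 + √(4 - 1*96721 + 1244)/2) = 1/(-1 + √(4 - 96721 + 1244)/2) = 1/(-1 + √(-95473)/2) = 1/(-1 + (I*√95473)/2) = 1/(-1 + I*√95473/2)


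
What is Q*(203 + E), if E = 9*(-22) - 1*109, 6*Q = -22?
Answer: 1144/3 ≈ 381.33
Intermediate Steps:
Q = -11/3 (Q = (⅙)*(-22) = -11/3 ≈ -3.6667)
E = -307 (E = -198 - 109 = -307)
Q*(203 + E) = -11*(203 - 307)/3 = -11/3*(-104) = 1144/3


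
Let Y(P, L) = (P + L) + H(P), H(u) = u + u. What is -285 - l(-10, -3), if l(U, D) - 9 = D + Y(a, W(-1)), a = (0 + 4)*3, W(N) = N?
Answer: -326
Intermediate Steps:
a = 12 (a = 4*3 = 12)
H(u) = 2*u
Y(P, L) = L + 3*P (Y(P, L) = (P + L) + 2*P = (L + P) + 2*P = L + 3*P)
l(U, D) = 44 + D (l(U, D) = 9 + (D + (-1 + 3*12)) = 9 + (D + (-1 + 36)) = 9 + (D + 35) = 9 + (35 + D) = 44 + D)
-285 - l(-10, -3) = -285 - (44 - 3) = -285 - 1*41 = -285 - 41 = -326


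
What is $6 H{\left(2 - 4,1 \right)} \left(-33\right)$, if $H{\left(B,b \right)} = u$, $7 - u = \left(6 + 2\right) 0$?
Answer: $-1386$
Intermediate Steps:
$u = 7$ ($u = 7 - \left(6 + 2\right) 0 = 7 - 8 \cdot 0 = 7 - 0 = 7 + 0 = 7$)
$H{\left(B,b \right)} = 7$
$6 H{\left(2 - 4,1 \right)} \left(-33\right) = 6 \cdot 7 \left(-33\right) = 42 \left(-33\right) = -1386$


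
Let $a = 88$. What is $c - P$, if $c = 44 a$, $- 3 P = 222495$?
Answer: $78037$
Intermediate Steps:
$P = -74165$ ($P = \left(- \frac{1}{3}\right) 222495 = -74165$)
$c = 3872$ ($c = 44 \cdot 88 = 3872$)
$c - P = 3872 - -74165 = 3872 + 74165 = 78037$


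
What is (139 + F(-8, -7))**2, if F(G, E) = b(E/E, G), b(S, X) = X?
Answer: 17161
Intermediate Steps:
F(G, E) = G
(139 + F(-8, -7))**2 = (139 - 8)**2 = 131**2 = 17161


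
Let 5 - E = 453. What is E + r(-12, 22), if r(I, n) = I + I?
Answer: -472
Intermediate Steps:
r(I, n) = 2*I
E = -448 (E = 5 - 1*453 = 5 - 453 = -448)
E + r(-12, 22) = -448 + 2*(-12) = -448 - 24 = -472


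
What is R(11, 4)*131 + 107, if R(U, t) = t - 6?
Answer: -155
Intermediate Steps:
R(U, t) = -6 + t
R(11, 4)*131 + 107 = (-6 + 4)*131 + 107 = -2*131 + 107 = -262 + 107 = -155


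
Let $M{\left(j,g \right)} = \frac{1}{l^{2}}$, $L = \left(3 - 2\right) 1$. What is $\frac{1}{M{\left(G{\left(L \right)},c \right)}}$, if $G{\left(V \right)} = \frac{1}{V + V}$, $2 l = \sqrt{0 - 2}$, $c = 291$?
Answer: $- \frac{1}{2} \approx -0.5$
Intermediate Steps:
$L = 1$ ($L = 1 \cdot 1 = 1$)
$l = \frac{i \sqrt{2}}{2}$ ($l = \frac{\sqrt{0 - 2}}{2} = \frac{\sqrt{-2}}{2} = \frac{i \sqrt{2}}{2} \approx 0.70711 i$)
$G{\left(V \right)} = \frac{1}{2 V}$
$M{\left(j,g \right)} = -2$ ($M{\left(j,g \right)} = \frac{1}{\left(\frac{i \sqrt{2}}{2}\right)^{2}} = \frac{1}{- \frac{1}{2}} = -2$)
$\frac{1}{M{\left(G{\left(L \right)},c \right)}} = \frac{1}{-2} = - \frac{1}{2}$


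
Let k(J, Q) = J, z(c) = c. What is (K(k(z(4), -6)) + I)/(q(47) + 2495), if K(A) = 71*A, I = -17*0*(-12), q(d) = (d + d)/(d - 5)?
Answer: 2982/26221 ≈ 0.11373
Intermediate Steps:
q(d) = 2*d/(-5 + d) (q(d) = (2*d)/(-5 + d) = 2*d/(-5 + d))
I = 0 (I = 0*(-12) = 0)
(K(k(z(4), -6)) + I)/(q(47) + 2495) = (71*4 + 0)/(2*47/(-5 + 47) + 2495) = (284 + 0)/(2*47/42 + 2495) = 284/(2*47*(1/42) + 2495) = 284/(47/21 + 2495) = 284/(52442/21) = 284*(21/52442) = 2982/26221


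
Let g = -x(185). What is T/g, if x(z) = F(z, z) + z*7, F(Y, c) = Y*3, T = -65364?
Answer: 32682/925 ≈ 35.332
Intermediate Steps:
F(Y, c) = 3*Y
x(z) = 10*z (x(z) = 3*z + z*7 = 3*z + 7*z = 10*z)
g = -1850 (g = -10*185 = -1*1850 = -1850)
T/g = -65364/(-1850) = -65364*(-1/1850) = 32682/925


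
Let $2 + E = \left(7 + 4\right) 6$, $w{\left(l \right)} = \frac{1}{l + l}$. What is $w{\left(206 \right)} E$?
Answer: $\frac{16}{103} \approx 0.15534$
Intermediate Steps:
$w{\left(l \right)} = \frac{1}{2 l}$
$E = 64$ ($E = -2 + \left(7 + 4\right) 6 = -2 + 11 \cdot 6 = -2 + 66 = 64$)
$w{\left(206 \right)} E = \frac{1}{2 \cdot 206} \cdot 64 = \frac{1}{2} \cdot \frac{1}{206} \cdot 64 = \frac{1}{412} \cdot 64 = \frac{16}{103}$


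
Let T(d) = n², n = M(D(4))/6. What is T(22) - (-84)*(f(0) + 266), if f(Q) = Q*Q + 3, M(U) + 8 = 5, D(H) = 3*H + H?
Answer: 90385/4 ≈ 22596.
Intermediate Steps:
D(H) = 4*H
M(U) = -3 (M(U) = -8 + 5 = -3)
f(Q) = 3 + Q² (f(Q) = Q² + 3 = 3 + Q²)
n = -½ (n = -3/6 = -3*⅙ = -½ ≈ -0.50000)
T(d) = ¼ (T(d) = (-½)² = ¼)
T(22) - (-84)*(f(0) + 266) = ¼ - (-84)*((3 + 0²) + 266) = ¼ - (-84)*((3 + 0) + 266) = ¼ - (-84)*(3 + 266) = ¼ - (-84)*269 = ¼ - 1*(-22596) = ¼ + 22596 = 90385/4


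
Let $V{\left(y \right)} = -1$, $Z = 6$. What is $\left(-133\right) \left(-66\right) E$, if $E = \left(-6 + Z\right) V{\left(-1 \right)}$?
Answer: $0$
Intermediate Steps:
$E = 0$ ($E = \left(-6 + 6\right) \left(-1\right) = 0 \left(-1\right) = 0$)
$\left(-133\right) \left(-66\right) E = \left(-133\right) \left(-66\right) 0 = 8778 \cdot 0 = 0$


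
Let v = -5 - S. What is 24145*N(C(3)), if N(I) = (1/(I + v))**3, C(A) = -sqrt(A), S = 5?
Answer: -24145/(10 + sqrt(3))**3 ≈ -14.952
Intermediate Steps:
v = -10 (v = -5 - 1*5 = -5 - 5 = -10)
N(I) = (-10 + I)**(-3) (N(I) = (1/(I - 10))**3 = (1/(-10 + I))**3 = (-10 + I)**(-3))
24145*N(C(3)) = 24145/(-10 - sqrt(3))**3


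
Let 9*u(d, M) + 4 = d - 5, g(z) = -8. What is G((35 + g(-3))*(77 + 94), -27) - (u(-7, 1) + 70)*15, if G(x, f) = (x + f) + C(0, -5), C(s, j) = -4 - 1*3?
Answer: 10679/3 ≈ 3559.7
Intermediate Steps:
C(s, j) = -7 (C(s, j) = -4 - 3 = -7)
u(d, M) = -1 + d/9 (u(d, M) = -4/9 + (d - 5)/9 = -4/9 + (-5 + d)/9 = -4/9 + (-5/9 + d/9) = -1 + d/9)
G(x, f) = -7 + f + x (G(x, f) = (x + f) - 7 = (f + x) - 7 = -7 + f + x)
G((35 + g(-3))*(77 + 94), -27) - (u(-7, 1) + 70)*15 = (-7 - 27 + (35 - 8)*(77 + 94)) - ((-1 + (⅑)*(-7)) + 70)*15 = (-7 - 27 + 27*171) - ((-1 - 7/9) + 70)*15 = (-7 - 27 + 4617) - (-16/9 + 70)*15 = 4583 - 614*15/9 = 4583 - 1*3070/3 = 4583 - 3070/3 = 10679/3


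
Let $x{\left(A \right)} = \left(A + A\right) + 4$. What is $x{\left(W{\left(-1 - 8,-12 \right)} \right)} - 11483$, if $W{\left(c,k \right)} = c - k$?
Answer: $-11473$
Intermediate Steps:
$x{\left(A \right)} = 4 + 2 A$ ($x{\left(A \right)} = 2 A + 4 = 4 + 2 A$)
$x{\left(W{\left(-1 - 8,-12 \right)} \right)} - 11483 = \left(4 + 2 \left(\left(-1 - 8\right) - -12\right)\right) - 11483 = \left(4 + 2 \left(\left(-1 - 8\right) + 12\right)\right) - 11483 = \left(4 + 2 \left(-9 + 12\right)\right) - 11483 = \left(4 + 2 \cdot 3\right) - 11483 = \left(4 + 6\right) - 11483 = 10 - 11483 = -11473$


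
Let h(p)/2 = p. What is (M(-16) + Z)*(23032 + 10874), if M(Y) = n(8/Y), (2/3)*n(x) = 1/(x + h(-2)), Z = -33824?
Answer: -1146847846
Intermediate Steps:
h(p) = 2*p
n(x) = 3/(2*(-4 + x)) (n(x) = 3/(2*(x + 2*(-2))) = 3/(2*(x - 4)) = 3/(2*(-4 + x)))
M(Y) = 3/(2*(-4 + 8/Y))
(M(-16) + Z)*(23032 + 10874) = (-3*(-16)/(-16 + 8*(-16)) - 33824)*(23032 + 10874) = (-3*(-16)/(-16 - 128) - 33824)*33906 = (-3*(-16)/(-144) - 33824)*33906 = (-3*(-16)*(-1/144) - 33824)*33906 = (-⅓ - 33824)*33906 = -101473/3*33906 = -1146847846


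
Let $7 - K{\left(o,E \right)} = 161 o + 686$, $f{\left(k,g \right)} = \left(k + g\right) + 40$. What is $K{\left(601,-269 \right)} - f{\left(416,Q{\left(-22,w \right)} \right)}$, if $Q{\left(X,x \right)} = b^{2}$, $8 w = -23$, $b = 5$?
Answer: $-97921$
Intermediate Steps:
$w = - \frac{23}{8}$ ($w = \frac{1}{8} \left(-23\right) = - \frac{23}{8} \approx -2.875$)
$Q{\left(X,x \right)} = 25$ ($Q{\left(X,x \right)} = 5^{2} = 25$)
$f{\left(k,g \right)} = 40 + g + k$ ($f{\left(k,g \right)} = \left(g + k\right) + 40 = 40 + g + k$)
$K{\left(o,E \right)} = -679 - 161 o$ ($K{\left(o,E \right)} = 7 - \left(161 o + 686\right) = 7 - \left(686 + 161 o\right) = -679 - 161 o$)
$K{\left(601,-269 \right)} - f{\left(416,Q{\left(-22,w \right)} \right)} = \left(-679 - 96761\right) - \left(40 + 25 + 416\right) = \left(-679 - 96761\right) - 481 = -97440 - 481 = -97921$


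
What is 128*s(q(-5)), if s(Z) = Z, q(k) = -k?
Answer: 640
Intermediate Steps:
128*s(q(-5)) = 128*(-1*(-5)) = 128*5 = 640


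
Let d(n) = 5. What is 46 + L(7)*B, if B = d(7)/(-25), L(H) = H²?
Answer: 181/5 ≈ 36.200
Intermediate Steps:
B = -⅕ (B = 5/(-25) = 5*(-1/25) = -⅕ ≈ -0.20000)
46 + L(7)*B = 46 + 7²*(-⅕) = 46 + 49*(-⅕) = 46 - 49/5 = 181/5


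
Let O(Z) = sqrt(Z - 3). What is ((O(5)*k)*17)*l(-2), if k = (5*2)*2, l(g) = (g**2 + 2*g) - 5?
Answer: -1700*sqrt(2) ≈ -2404.2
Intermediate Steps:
l(g) = -5 + g**2 + 2*g
k = 20 (k = 10*2 = 20)
O(Z) = sqrt(-3 + Z)
((O(5)*k)*17)*l(-2) = ((sqrt(-3 + 5)*20)*17)*(-5 + (-2)**2 + 2*(-2)) = ((sqrt(2)*20)*17)*(-5 + 4 - 4) = ((20*sqrt(2))*17)*(-5) = (340*sqrt(2))*(-5) = -1700*sqrt(2)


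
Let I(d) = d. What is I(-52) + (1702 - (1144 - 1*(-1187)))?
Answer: -681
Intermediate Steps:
I(-52) + (1702 - (1144 - 1*(-1187))) = -52 + (1702 - (1144 - 1*(-1187))) = -52 + (1702 - (1144 + 1187)) = -52 + (1702 - 1*2331) = -52 + (1702 - 2331) = -52 - 629 = -681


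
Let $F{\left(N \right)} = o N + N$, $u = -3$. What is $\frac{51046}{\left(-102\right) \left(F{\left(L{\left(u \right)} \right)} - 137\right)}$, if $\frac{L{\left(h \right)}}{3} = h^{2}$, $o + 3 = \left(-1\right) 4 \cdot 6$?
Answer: $\frac{25523}{42789} \approx 0.59649$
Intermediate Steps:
$o = -27$ ($o = -3 + \left(-1\right) 4 \cdot 6 = -3 - 24 = -27$)
$L{\left(h \right)} = 3 h^{2}$
$F{\left(N \right)} = - 26 N$ ($F{\left(N \right)} = - 27 N + N = - 26 N$)
$\frac{51046}{\left(-102\right) \left(F{\left(L{\left(u \right)} \right)} - 137\right)} = \frac{51046}{\left(-102\right) \left(- 26 \cdot 3 \left(-3\right)^{2} - 137\right)} = \frac{51046}{\left(-102\right) \left(- 26 \cdot 3 \cdot 9 - 137\right)} = \frac{51046}{\left(-102\right) \left(\left(-26\right) 27 - 137\right)} = \frac{51046}{\left(-102\right) \left(-702 - 137\right)} = \frac{51046}{\left(-102\right) \left(-839\right)} = \frac{51046}{85578} = 51046 \cdot \frac{1}{85578} = \frac{25523}{42789}$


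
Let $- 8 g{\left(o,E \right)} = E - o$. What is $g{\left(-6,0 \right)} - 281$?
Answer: $- \frac{1127}{4} \approx -281.75$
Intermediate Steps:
$g{\left(o,E \right)} = - \frac{E}{8} + \frac{o}{8}$ ($g{\left(o,E \right)} = - \frac{E - o}{8} = - \frac{E}{8} + \frac{o}{8}$)
$g{\left(-6,0 \right)} - 281 = \left(\left(- \frac{1}{8}\right) 0 + \frac{1}{8} \left(-6\right)\right) - 281 = \left(0 - \frac{3}{4}\right) - 281 = - \frac{3}{4} - 281 = - \frac{1127}{4}$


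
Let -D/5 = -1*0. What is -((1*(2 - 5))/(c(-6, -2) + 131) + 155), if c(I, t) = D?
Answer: -20302/131 ≈ -154.98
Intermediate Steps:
D = 0 (D = -(-5)*0 = -5*0 = 0)
c(I, t) = 0
-((1*(2 - 5))/(c(-6, -2) + 131) + 155) = -((1*(2 - 5))/(0 + 131) + 155) = -((1*(-3))/131 + 155) = -((1/131)*(-3) + 155) = -(-3/131 + 155) = -1*20302/131 = -20302/131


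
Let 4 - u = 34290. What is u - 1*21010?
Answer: -55296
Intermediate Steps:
u = -34286 (u = 4 - 1*34290 = 4 - 34290 = -34286)
u - 1*21010 = -34286 - 1*21010 = -34286 - 21010 = -55296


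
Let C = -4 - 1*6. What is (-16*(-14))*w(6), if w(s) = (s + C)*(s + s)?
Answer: -10752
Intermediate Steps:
C = -10 (C = -4 - 6 = -10)
w(s) = 2*s*(-10 + s) (w(s) = (s - 10)*(s + s) = (-10 + s)*(2*s) = 2*s*(-10 + s))
(-16*(-14))*w(6) = (-16*(-14))*(2*6*(-10 + 6)) = 224*(2*6*(-4)) = 224*(-48) = -10752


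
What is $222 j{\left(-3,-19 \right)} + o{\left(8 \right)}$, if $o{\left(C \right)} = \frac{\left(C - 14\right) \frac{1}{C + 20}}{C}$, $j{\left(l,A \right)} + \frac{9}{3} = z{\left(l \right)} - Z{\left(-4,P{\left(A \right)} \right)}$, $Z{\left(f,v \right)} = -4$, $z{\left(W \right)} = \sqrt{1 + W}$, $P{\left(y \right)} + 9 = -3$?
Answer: $\frac{24861}{112} + 222 i \sqrt{2} \approx 221.97 + 313.96 i$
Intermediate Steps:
$P{\left(y \right)} = -12$ ($P{\left(y \right)} = -9 - 3 = -12$)
$j{\left(l,A \right)} = 1 + \sqrt{1 + l}$ ($j{\left(l,A \right)} = -3 + \left(\sqrt{1 + l} - -4\right) = -3 + \left(\sqrt{1 + l} + 4\right) = -3 + \left(4 + \sqrt{1 + l}\right) = 1 + \sqrt{1 + l}$)
$o{\left(C \right)} = \frac{-14 + C}{C \left(20 + C\right)}$ ($o{\left(C \right)} = \frac{\left(-14 + C\right) \frac{1}{20 + C}}{C} = \frac{\frac{1}{20 + C} \left(-14 + C\right)}{C} = \frac{-14 + C}{C \left(20 + C\right)}$)
$222 j{\left(-3,-19 \right)} + o{\left(8 \right)} = 222 \left(1 + \sqrt{1 - 3}\right) + \frac{-14 + 8}{8 \left(20 + 8\right)} = 222 \left(1 + \sqrt{-2}\right) + \frac{1}{8} \cdot \frac{1}{28} \left(-6\right) = 222 \left(1 + i \sqrt{2}\right) + \frac{1}{8} \cdot \frac{1}{28} \left(-6\right) = \left(222 + 222 i \sqrt{2}\right) - \frac{3}{112} = \frac{24861}{112} + 222 i \sqrt{2}$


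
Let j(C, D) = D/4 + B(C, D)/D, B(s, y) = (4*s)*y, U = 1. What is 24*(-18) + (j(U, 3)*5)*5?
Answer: -1253/4 ≈ -313.25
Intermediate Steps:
B(s, y) = 4*s*y
j(C, D) = 4*C + D/4 (j(C, D) = D/4 + (4*C*D)/D = D*(¼) + 4*C = D/4 + 4*C = 4*C + D/4)
24*(-18) + (j(U, 3)*5)*5 = 24*(-18) + ((4*1 + (¼)*3)*5)*5 = -432 + ((4 + ¾)*5)*5 = -432 + ((19/4)*5)*5 = -432 + (95/4)*5 = -432 + 475/4 = -1253/4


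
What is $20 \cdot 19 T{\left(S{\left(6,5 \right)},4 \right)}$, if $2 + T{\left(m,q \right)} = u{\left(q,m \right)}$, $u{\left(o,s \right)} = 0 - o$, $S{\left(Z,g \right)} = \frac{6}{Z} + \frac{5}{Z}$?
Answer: $-2280$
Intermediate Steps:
$S{\left(Z,g \right)} = \frac{11}{Z}$
$u{\left(o,s \right)} = - o$
$T{\left(m,q \right)} = -2 - q$
$20 \cdot 19 T{\left(S{\left(6,5 \right)},4 \right)} = 20 \cdot 19 \left(-2 - 4\right) = 380 \left(-2 - 4\right) = 380 \left(-6\right) = -2280$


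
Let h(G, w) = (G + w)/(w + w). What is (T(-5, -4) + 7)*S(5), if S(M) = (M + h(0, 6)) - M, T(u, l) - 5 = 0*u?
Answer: 6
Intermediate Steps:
T(u, l) = 5 (T(u, l) = 5 + 0*u = 5 + 0 = 5)
h(G, w) = (G + w)/(2*w) (h(G, w) = (G + w)/((2*w)) = (G + w)*(1/(2*w)) = (G + w)/(2*w))
S(M) = ½ (S(M) = (M + (½)*(0 + 6)/6) - M = (M + (½)*(⅙)*6) - M = (M + ½) - M = (½ + M) - M = ½)
(T(-5, -4) + 7)*S(5) = (5 + 7)*(½) = 12*(½) = 6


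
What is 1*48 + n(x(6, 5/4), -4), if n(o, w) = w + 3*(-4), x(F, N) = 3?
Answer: 32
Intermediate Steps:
n(o, w) = -12 + w (n(o, w) = w - 12 = -12 + w)
1*48 + n(x(6, 5/4), -4) = 1*48 + (-12 - 4) = 48 - 16 = 32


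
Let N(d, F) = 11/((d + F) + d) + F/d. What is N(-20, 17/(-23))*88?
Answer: -2209922/107755 ≈ -20.509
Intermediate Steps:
N(d, F) = 11/(F + 2*d) + F/d (N(d, F) = 11/((F + d) + d) + F/d = 11/(F + 2*d) + F/d)
N(-20, 17/(-23))*88 = (((17/(-23))² + 11*(-20) + 2*(17/(-23))*(-20))/((-20)*(17/(-23) + 2*(-20))))*88 = -((17*(-1/23))² - 220 + 2*(17*(-1/23))*(-20))/(20*(17*(-1/23) - 40))*88 = -((-17/23)² - 220 + 2*(-17/23)*(-20))/(20*(-17/23 - 40))*88 = -(289/529 - 220 + 680/23)/(20*(-937/23))*88 = -1/20*(-23/937)*(-100451/529)*88 = -100451/431020*88 = -2209922/107755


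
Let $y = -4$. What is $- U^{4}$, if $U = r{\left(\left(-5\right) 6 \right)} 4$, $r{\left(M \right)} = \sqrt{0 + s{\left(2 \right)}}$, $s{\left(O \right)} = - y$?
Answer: $-4096$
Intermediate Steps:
$s{\left(O \right)} = 4$ ($s{\left(O \right)} = \left(-1\right) \left(-4\right) = 4$)
$r{\left(M \right)} = 2$ ($r{\left(M \right)} = \sqrt{0 + 4} = \sqrt{4} = 2$)
$U = 8$ ($U = 2 \cdot 4 = 8$)
$- U^{4} = - 8^{4} = \left(-1\right) 4096 = -4096$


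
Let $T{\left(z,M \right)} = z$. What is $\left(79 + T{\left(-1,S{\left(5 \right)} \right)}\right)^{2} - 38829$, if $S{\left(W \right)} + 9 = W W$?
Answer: $-32745$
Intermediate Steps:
$S{\left(W \right)} = -9 + W^{2}$ ($S{\left(W \right)} = -9 + W W = -9 + W^{2}$)
$\left(79 + T{\left(-1,S{\left(5 \right)} \right)}\right)^{2} - 38829 = \left(79 - 1\right)^{2} - 38829 = 78^{2} - 38829 = 6084 - 38829 = -32745$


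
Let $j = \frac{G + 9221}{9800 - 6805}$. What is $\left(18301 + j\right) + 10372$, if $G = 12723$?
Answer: $\frac{85897579}{2995} \approx 28680.0$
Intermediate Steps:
$j = \frac{21944}{2995}$ ($j = \frac{12723 + 9221}{9800 - 6805} = \frac{21944}{2995} \approx 7.3269$)
$\left(18301 + j\right) + 10372 = \left(18301 + \frac{21944}{2995}\right) + 10372 = \frac{54833439}{2995} + 10372 = \frac{85897579}{2995}$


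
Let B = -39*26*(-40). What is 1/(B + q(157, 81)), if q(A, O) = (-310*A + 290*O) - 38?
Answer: 1/15342 ≈ 6.5181e-5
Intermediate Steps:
q(A, O) = -38 - 310*A + 290*O
B = 40560 (B = -1014*(-40) = 40560)
1/(B + q(157, 81)) = 1/(40560 + (-38 - 310*157 + 290*81)) = 1/(40560 + (-38 - 48670 + 23490)) = 1/(40560 - 25218) = 1/15342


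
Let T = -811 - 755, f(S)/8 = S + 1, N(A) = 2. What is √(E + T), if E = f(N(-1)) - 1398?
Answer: 14*I*√15 ≈ 54.222*I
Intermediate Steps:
f(S) = 8 + 8*S (f(S) = 8*(S + 1) = 8*(1 + S) = 8 + 8*S)
E = -1374 (E = (8 + 8*2) - 1398 = (8 + 16) - 1398 = 24 - 1398 = -1374)
T = -1566
√(E + T) = √(-1374 - 1566) = √(-2940) = 14*I*√15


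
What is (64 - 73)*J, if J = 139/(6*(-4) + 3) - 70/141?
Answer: 21069/329 ≈ 64.040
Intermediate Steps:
J = -2341/329 (J = 139/(-24 + 3) - 70*1/141 = 139/(-21) - 70/141 = 139*(-1/21) - 70/141 = -139/21 - 70/141 = -2341/329 ≈ -7.1155)
(64 - 73)*J = (64 - 73)*(-2341/329) = -9*(-2341/329) = 21069/329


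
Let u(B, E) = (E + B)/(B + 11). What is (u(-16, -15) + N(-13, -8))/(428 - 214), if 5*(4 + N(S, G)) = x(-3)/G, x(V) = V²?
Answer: 79/8560 ≈ 0.0092290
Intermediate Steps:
N(S, G) = -4 + 9/(5*G) (N(S, G) = -4 + ((-3)²/G)/5 = -4 + (9/G)/5 = -4 + 9/(5*G))
u(B, E) = (B + E)/(11 + B)
(u(-16, -15) + N(-13, -8))/(428 - 214) = ((-16 - 15)/(11 - 16) + (-4 + (9/5)/(-8)))/(428 - 214) = (-31/(-5) + (-4 + (9/5)*(-⅛)))/214 = (-⅕*(-31) + (-4 - 9/40))*(1/214) = (31/5 - 169/40)*(1/214) = (79/40)*(1/214) = 79/8560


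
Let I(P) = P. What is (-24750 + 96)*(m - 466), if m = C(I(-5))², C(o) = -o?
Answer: 10872414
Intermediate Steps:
m = 25 (m = (-1*(-5))² = 5² = 25)
(-24750 + 96)*(m - 466) = (-24750 + 96)*(25 - 466) = -24654*(-441) = 10872414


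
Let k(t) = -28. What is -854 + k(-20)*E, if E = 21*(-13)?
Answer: 6790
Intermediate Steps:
E = -273
-854 + k(-20)*E = -854 - 28*(-273) = -854 + 7644 = 6790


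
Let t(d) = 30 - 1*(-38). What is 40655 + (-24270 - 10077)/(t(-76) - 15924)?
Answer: 644660027/15856 ≈ 40657.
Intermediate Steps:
t(d) = 68 (t(d) = 30 + 38 = 68)
40655 + (-24270 - 10077)/(t(-76) - 15924) = 40655 + (-24270 - 10077)/(68 - 15924) = 40655 - 34347/(-15856) = 40655 - 34347*(-1/15856) = 40655 + 34347/15856 = 644660027/15856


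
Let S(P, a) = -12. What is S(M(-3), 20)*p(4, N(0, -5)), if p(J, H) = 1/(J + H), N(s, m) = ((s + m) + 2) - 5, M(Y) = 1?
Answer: 3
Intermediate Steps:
N(s, m) = -3 + m + s (N(s, m) = ((m + s) + 2) - 5 = (2 + m + s) - 5 = -3 + m + s)
p(J, H) = 1/(H + J)
S(M(-3), 20)*p(4, N(0, -5)) = -12/((-3 - 5 + 0) + 4) = -12/(-8 + 4) = -12/(-4) = -12*(-¼) = 3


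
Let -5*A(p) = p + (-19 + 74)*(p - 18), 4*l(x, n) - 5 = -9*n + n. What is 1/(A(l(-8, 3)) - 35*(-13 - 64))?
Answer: 5/14731 ≈ 0.00033942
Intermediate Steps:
l(x, n) = 5/4 - 2*n (l(x, n) = 5/4 + (-9*n + n)/4 = 5/4 + (-8*n)/4 = 5/4 - 2*n)
A(p) = 198 - 56*p/5 (A(p) = -(p + (-19 + 74)*(p - 18))/5 = -(p + 55*(-18 + p))/5 = -(p + (-990 + 55*p))/5 = -(-990 + 56*p)/5 = 198 - 56*p/5)
1/(A(l(-8, 3)) - 35*(-13 - 64)) = 1/((198 - 56*(5/4 - 2*3)/5) - 35*(-13 - 64)) = 1/((198 - 56*(5/4 - 6)/5) - 35*(-77)) = 1/((198 - 56/5*(-19/4)) + 2695) = 1/((198 + 266/5) + 2695) = 1/(1256/5 + 2695) = 1/(14731/5) = 5/14731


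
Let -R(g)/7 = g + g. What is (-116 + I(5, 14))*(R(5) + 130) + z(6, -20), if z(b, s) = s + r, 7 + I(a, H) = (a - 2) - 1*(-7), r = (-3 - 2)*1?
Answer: -6805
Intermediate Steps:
r = -5 (r = -5*1 = -5)
R(g) = -14*g (R(g) = -7*(g + g) = -14*g)
I(a, H) = -2 + a (I(a, H) = -7 + ((a - 2) - 1*(-7)) = -7 + ((-2 + a) + 7) = -7 + (5 + a) = -2 + a)
z(b, s) = -5 + s (z(b, s) = s - 5 = -5 + s)
(-116 + I(5, 14))*(R(5) + 130) + z(6, -20) = (-116 + (-2 + 5))*(-14*5 + 130) + (-5 - 20) = (-116 + 3)*(-70 + 130) - 25 = -113*60 - 25 = -6780 - 25 = -6805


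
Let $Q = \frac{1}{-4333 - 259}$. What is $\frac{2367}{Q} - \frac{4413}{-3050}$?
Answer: $- \frac{33151250787}{3050} \approx -1.0869 \cdot 10^{7}$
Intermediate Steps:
$Q = - \frac{1}{4592}$ ($Q = \frac{1}{-4592} = - \frac{1}{4592} \approx -0.00021777$)
$\frac{2367}{Q} - \frac{4413}{-3050} = \frac{2367}{- \frac{1}{4592}} - \frac{4413}{-3050} = 2367 \left(-4592\right) - - \frac{4413}{3050} = -10869264 + \frac{4413}{3050} = - \frac{33151250787}{3050}$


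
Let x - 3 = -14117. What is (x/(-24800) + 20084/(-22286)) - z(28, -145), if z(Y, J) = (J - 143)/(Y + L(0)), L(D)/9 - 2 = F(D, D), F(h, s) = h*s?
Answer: 18841593873/3177983600 ≈ 5.9288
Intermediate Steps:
x = -14114 (x = 3 - 14117 = -14114)
L(D) = 18 + 9*D² (L(D) = 18 + 9*(D*D) = 18 + 9*D²)
z(Y, J) = (-143 + J)/(18 + Y) (z(Y, J) = (J - 143)/(Y + (18 + 9*0²)) = (-143 + J)/(Y + (18 + 9*0)) = (-143 + J)/(Y + (18 + 0)) = (-143 + J)/(Y + 18) = (-143 + J)/(18 + Y))
(x/(-24800) + 20084/(-22286)) - z(28, -145) = (-14114/(-24800) + 20084/(-22286)) - (-143 - 145)/(18 + 28) = (-14114*(-1/24800) + 20084*(-1/22286)) - (-288)/46 = (7057/12400 - 10042/11143) - (-288)/46 = -45884649/138173200 - 1*(-144/23) = -45884649/138173200 + 144/23 = 18841593873/3177983600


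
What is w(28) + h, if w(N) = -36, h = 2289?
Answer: 2253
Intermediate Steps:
w(28) + h = -36 + 2289 = 2253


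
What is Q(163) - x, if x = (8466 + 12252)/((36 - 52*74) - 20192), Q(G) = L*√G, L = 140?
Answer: 10359/12002 + 140*√163 ≈ 1788.3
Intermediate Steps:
Q(G) = 140*√G
x = -10359/12002 (x = 20718/((36 - 3848) - 20192) = 20718/(-3812 - 20192) = 20718/(-24004) = 20718*(-1/24004) = -10359/12002 ≈ -0.86311)
Q(163) - x = 140*√163 - 1*(-10359/12002) = 140*√163 + 10359/12002 = 10359/12002 + 140*√163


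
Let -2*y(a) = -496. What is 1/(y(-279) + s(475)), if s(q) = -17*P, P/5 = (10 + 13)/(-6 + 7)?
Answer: -1/1707 ≈ -0.00058582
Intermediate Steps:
P = 115 (P = 5*((10 + 13)/(-6 + 7)) = 5*(23/1) = 5*(23*1) = 5*23 = 115)
s(q) = -1955 (s(q) = -17*115 = -1955)
y(a) = 248 (y(a) = -½*(-496) = 248)
1/(y(-279) + s(475)) = 1/(248 - 1955) = 1/(-1707) = -1/1707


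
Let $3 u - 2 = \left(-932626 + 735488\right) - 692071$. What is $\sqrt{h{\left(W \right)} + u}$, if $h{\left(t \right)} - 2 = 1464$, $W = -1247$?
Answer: $\frac{i \sqrt{2654427}}{3} \approx 543.08 i$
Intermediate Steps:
$h{\left(t \right)} = 1466$ ($h{\left(t \right)} = 2 + 1464 = 1466$)
$u = - \frac{889207}{3}$ ($u = \frac{2}{3} + \frac{\left(-932626 + 735488\right) - 692071}{3} = \frac{2}{3} + \frac{-197138 - 692071}{3} = \frac{2}{3} + \frac{1}{3} \left(-889209\right) = \frac{2}{3} - 296403 = - \frac{889207}{3} \approx -2.964 \cdot 10^{5}$)
$\sqrt{h{\left(W \right)} + u} = \sqrt{1466 - \frac{889207}{3}} = \sqrt{- \frac{884809}{3}} = \frac{i \sqrt{2654427}}{3}$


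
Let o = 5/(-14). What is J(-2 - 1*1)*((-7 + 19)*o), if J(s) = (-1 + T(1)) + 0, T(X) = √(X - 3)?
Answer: 30/7 - 30*I*√2/7 ≈ 4.2857 - 6.0609*I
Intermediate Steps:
T(X) = √(-3 + X)
o = -5/14 (o = 5*(-1/14) = -5/14 ≈ -0.35714)
J(s) = -1 + I*√2 (J(s) = (-1 + √(-3 + 1)) + 0 = (-1 + √(-2)) + 0 = (-1 + I*√2) + 0 = -1 + I*√2)
J(-2 - 1*1)*((-7 + 19)*o) = (-1 + I*√2)*((-7 + 19)*(-5/14)) = (-1 + I*√2)*(12*(-5/14)) = (-1 + I*√2)*(-30/7) = 30/7 - 30*I*√2/7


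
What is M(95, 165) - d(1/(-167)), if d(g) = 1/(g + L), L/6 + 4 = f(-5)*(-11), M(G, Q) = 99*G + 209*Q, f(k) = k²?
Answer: 12269844677/279559 ≈ 43890.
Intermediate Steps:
L = -1674 (L = -24 + 6*((-5)²*(-11)) = -24 + 6*(25*(-11)) = -24 + 6*(-275) = -24 - 1650 = -1674)
d(g) = 1/(-1674 + g) (d(g) = 1/(g - 1674) = 1/(-1674 + g))
M(95, 165) - d(1/(-167)) = (99*95 + 209*165) - 1/(-1674 + 1/(-167)) = (9405 + 34485) - 1/(-1674 - 1/167) = 43890 - 1/(-279559/167) = 43890 - 1*(-167/279559) = 43890 + 167/279559 = 12269844677/279559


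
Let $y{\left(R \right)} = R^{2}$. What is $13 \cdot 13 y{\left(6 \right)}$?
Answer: $6084$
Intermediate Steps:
$13 \cdot 13 y{\left(6 \right)} = 13 \cdot 13 \cdot 6^{2} = 169 \cdot 36 = 6084$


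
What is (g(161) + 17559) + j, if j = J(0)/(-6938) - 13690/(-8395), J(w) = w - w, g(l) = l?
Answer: 29754618/1679 ≈ 17722.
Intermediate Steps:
J(w) = 0
j = 2738/1679 (j = 0/(-6938) - 13690/(-8395) = 0*(-1/6938) - 13690*(-1/8395) = 0 + 2738/1679 = 2738/1679 ≈ 1.6307)
(g(161) + 17559) + j = (161 + 17559) + 2738/1679 = 17720 + 2738/1679 = 29754618/1679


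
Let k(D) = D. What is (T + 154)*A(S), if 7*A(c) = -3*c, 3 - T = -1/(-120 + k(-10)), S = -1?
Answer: 61227/910 ≈ 67.282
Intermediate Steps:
T = 389/130 (T = 3 - (-1)/(-120 - 10) = 3 - (-1)/(-130) = 3 - (-1)*(-1)/130 = 3 - 1*1/130 = 3 - 1/130 = 389/130 ≈ 2.9923)
A(c) = -3*c/7 (A(c) = (-3*c)/7 = -3*c/7)
(T + 154)*A(S) = (389/130 + 154)*(-3/7*(-1)) = (20409/130)*(3/7) = 61227/910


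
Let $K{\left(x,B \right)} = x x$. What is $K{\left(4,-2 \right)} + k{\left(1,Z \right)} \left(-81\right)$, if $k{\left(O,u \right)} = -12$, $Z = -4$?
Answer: $988$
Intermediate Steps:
$K{\left(x,B \right)} = x^{2}$
$K{\left(4,-2 \right)} + k{\left(1,Z \right)} \left(-81\right) = 4^{2} - -972 = 16 + 972 = 988$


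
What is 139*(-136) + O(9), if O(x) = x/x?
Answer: -18903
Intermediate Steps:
O(x) = 1
139*(-136) + O(9) = 139*(-136) + 1 = -18904 + 1 = -18903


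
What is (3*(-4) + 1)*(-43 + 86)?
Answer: -473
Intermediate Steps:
(3*(-4) + 1)*(-43 + 86) = (-12 + 1)*43 = -11*43 = -473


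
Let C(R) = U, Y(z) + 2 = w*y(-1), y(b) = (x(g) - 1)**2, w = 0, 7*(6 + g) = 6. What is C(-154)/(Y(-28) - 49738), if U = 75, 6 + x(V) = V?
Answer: -5/3316 ≈ -0.0015078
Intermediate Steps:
g = -36/7 (g = -6 + (1/7)*6 = -6 + 6/7 = -36/7 ≈ -5.1429)
x(V) = -6 + V
y(b) = 7225/49 (y(b) = ((-6 - 36/7) - 1)**2 = (-78/7 - 1)**2 = (-85/7)**2 = 7225/49)
Y(z) = -2 (Y(z) = -2 + 0*(7225/49) = -2 + 0 = -2)
C(R) = 75
C(-154)/(Y(-28) - 49738) = 75/(-2 - 49738) = 75/(-49740) = 75*(-1/49740) = -5/3316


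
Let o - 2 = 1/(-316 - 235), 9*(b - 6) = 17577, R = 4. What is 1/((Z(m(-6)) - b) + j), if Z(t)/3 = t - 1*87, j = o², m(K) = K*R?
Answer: -303601/694641291 ≈ -0.00043706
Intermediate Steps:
b = 1959 (b = 6 + (⅑)*17577 = 6 + 1953 = 1959)
m(K) = 4*K (m(K) = K*4 = 4*K)
o = 1101/551 (o = 2 + 1/(-316 - 235) = 2 + 1/(-551) = 2 - 1/551 = 1101/551 ≈ 1.9982)
j = 1212201/303601 (j = (1101/551)² = 1212201/303601 ≈ 3.9927)
Z(t) = -261 + 3*t (Z(t) = 3*(t - 1*87) = 3*(t - 87) = 3*(-87 + t) = -261 + 3*t)
1/((Z(m(-6)) - b) + j) = 1/(((-261 + 3*(4*(-6))) - 1*1959) + 1212201/303601) = 1/(((-261 + 3*(-24)) - 1959) + 1212201/303601) = 1/(((-261 - 72) - 1959) + 1212201/303601) = 1/((-333 - 1959) + 1212201/303601) = 1/(-2292 + 1212201/303601) = 1/(-694641291/303601) = -303601/694641291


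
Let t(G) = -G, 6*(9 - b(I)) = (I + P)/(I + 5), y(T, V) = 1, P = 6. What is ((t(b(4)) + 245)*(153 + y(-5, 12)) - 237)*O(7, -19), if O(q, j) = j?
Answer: -18537521/27 ≈ -6.8658e+5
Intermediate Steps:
b(I) = 9 - (6 + I)/(6*(5 + I)) (b(I) = 9 - (I + 6)/(6*(I + 5)) = 9 - (6 + I)/(6*(5 + I)))
((t(b(4)) + 245)*(153 + y(-5, 12)) - 237)*O(7, -19) = ((-(264 + 53*4)/(6*(5 + 4)) + 245)*(153 + 1) - 237)*(-19) = ((-(264 + 212)/(6*9) + 245)*154 - 237)*(-19) = ((-476/(6*9) + 245)*154 - 237)*(-19) = ((-1*238/27 + 245)*154 - 237)*(-19) = ((-238/27 + 245)*154 - 237)*(-19) = ((6377/27)*154 - 237)*(-19) = (982058/27 - 237)*(-19) = (975659/27)*(-19) = -18537521/27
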